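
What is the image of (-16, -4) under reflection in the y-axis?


Reflection across y-axis: (x, y) -> (-x, y)
(-16, -4) -> (16, -4)

(16, -4)


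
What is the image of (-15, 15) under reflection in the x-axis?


Reflection across x-axis: (x, y) -> (x, -y)
(-15, 15) -> (-15, -15)

(-15, -15)


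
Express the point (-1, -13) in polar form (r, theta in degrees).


r = sqrt((-1)^2 + (-13)^2) = 13.0384
theta = atan2(-13, -1) = 265.6013 degrees

r = 13.0384, theta = 265.6013 degrees


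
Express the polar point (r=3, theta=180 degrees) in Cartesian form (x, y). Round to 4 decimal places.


x = 3 * cos(180) = -3
y = 3 * sin(180) = 0

(-3, 0)


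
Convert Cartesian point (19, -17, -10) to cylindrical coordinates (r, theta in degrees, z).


r = sqrt(19^2 + (-17)^2) = 25.4951
theta = atan2(-17, 19) = 318.1798 deg
z = -10

r = 25.4951, theta = 318.1798 deg, z = -10


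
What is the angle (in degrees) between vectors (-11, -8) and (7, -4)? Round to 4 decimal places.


dot = -11*7 + -8*-4 = -45
|u| = 13.6015, |v| = 8.0623
cos(angle) = -0.4104
angle = 114.2277 degrees

114.2277 degrees


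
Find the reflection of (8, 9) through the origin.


Reflection through origin: (x, y) -> (-x, -y)
(8, 9) -> (-8, -9)

(-8, -9)


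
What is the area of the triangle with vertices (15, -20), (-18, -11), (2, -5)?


Area = |x1(y2-y3) + x2(y3-y1) + x3(y1-y2)| / 2
= |15*(-11--5) + -18*(-5--20) + 2*(-20--11)| / 2
= 189

189


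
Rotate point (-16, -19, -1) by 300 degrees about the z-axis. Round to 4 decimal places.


x' = -16*cos(300) - -19*sin(300) = -24.4545
y' = -16*sin(300) + -19*cos(300) = 4.3564
z' = -1

(-24.4545, 4.3564, -1)


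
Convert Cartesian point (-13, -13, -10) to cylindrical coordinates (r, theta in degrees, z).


r = sqrt((-13)^2 + (-13)^2) = 18.3848
theta = atan2(-13, -13) = 225 deg
z = -10

r = 18.3848, theta = 225 deg, z = -10


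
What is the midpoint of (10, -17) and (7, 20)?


Midpoint = ((10+7)/2, (-17+20)/2) = (8.5, 1.5)

(8.5, 1.5)


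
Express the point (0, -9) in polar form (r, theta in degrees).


r = sqrt(0^2 + (-9)^2) = 9
theta = atan2(-9, 0) = 270 degrees

r = 9, theta = 270 degrees


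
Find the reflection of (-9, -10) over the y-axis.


Reflection across y-axis: (x, y) -> (-x, y)
(-9, -10) -> (9, -10)

(9, -10)


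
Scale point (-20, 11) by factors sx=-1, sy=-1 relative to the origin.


Scaling: (x*sx, y*sy) = (-20*-1, 11*-1) = (20, -11)

(20, -11)


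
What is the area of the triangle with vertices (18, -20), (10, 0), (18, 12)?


Area = |x1(y2-y3) + x2(y3-y1) + x3(y1-y2)| / 2
= |18*(0-12) + 10*(12--20) + 18*(-20-0)| / 2
= 128

128


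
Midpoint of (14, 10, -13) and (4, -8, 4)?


Midpoint = ((14+4)/2, (10+-8)/2, (-13+4)/2) = (9, 1, -4.5)

(9, 1, -4.5)


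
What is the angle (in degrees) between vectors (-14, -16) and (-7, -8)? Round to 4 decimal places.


dot = -14*-7 + -16*-8 = 226
|u| = 21.2603, |v| = 10.6301
cos(angle) = 1
angle = 0 degrees

0 degrees


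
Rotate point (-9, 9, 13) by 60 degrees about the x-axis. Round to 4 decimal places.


x' = -9
y' = 9*cos(60) - 13*sin(60) = -6.7583
z' = 9*sin(60) + 13*cos(60) = 14.2942

(-9, -6.7583, 14.2942)


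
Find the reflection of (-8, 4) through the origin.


Reflection through origin: (x, y) -> (-x, -y)
(-8, 4) -> (8, -4)

(8, -4)


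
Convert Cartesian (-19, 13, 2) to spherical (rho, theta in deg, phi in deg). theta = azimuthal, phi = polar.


rho = sqrt((-19)^2 + 13^2 + 2^2) = 23.1084
theta = atan2(13, -19) = 145.6197 deg
phi = acos(2/23.1084) = 85.0349 deg

rho = 23.1084, theta = 145.6197 deg, phi = 85.0349 deg


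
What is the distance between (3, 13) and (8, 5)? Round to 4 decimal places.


d = sqrt((8-3)^2 + (5-13)^2) = 9.434

9.434


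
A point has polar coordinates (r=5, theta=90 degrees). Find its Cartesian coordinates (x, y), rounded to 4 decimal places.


x = 5 * cos(90) = 0
y = 5 * sin(90) = 5

(0, 5)


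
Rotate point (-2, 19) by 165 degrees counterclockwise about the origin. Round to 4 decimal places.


x' = -2*cos(165) - 19*sin(165) = -2.9857
y' = -2*sin(165) + 19*cos(165) = -18.8702

(-2.9857, -18.8702)


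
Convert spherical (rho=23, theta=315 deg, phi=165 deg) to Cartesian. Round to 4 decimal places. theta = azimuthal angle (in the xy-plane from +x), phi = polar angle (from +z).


x = 23 * sin(165) * cos(315) = 4.2093
y = 23 * sin(165) * sin(315) = -4.2093
z = 23 * cos(165) = -22.2163

(4.2093, -4.2093, -22.2163)


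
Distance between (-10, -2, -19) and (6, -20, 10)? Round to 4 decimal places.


d = sqrt((6--10)^2 + (-20--2)^2 + (10--19)^2) = 37.6962

37.6962


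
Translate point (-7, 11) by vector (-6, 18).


Translation: (x+dx, y+dy) = (-7+-6, 11+18) = (-13, 29)

(-13, 29)


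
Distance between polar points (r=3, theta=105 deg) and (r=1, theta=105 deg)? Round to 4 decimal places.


d = sqrt(r1^2 + r2^2 - 2*r1*r2*cos(t2-t1))
d = sqrt(3^2 + 1^2 - 2*3*1*cos(105-105)) = 2

2


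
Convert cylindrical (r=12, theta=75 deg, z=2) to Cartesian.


x = 12 * cos(75) = 3.1058
y = 12 * sin(75) = 11.5911
z = 2

(3.1058, 11.5911, 2)


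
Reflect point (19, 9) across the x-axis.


Reflection across x-axis: (x, y) -> (x, -y)
(19, 9) -> (19, -9)

(19, -9)


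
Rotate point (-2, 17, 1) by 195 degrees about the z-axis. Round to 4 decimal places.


x' = -2*cos(195) - 17*sin(195) = 6.3318
y' = -2*sin(195) + 17*cos(195) = -15.9031
z' = 1

(6.3318, -15.9031, 1)


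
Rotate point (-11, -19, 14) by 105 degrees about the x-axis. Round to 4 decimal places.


x' = -11
y' = -19*cos(105) - 14*sin(105) = -8.6054
z' = -19*sin(105) + 14*cos(105) = -21.9761

(-11, -8.6054, -21.9761)


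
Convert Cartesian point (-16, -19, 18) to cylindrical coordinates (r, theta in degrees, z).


r = sqrt((-16)^2 + (-19)^2) = 24.8395
theta = atan2(-19, -16) = 229.8991 deg
z = 18

r = 24.8395, theta = 229.8991 deg, z = 18


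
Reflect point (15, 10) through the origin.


Reflection through origin: (x, y) -> (-x, -y)
(15, 10) -> (-15, -10)

(-15, -10)


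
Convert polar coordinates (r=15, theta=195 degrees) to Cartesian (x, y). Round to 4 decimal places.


x = 15 * cos(195) = -14.4889
y = 15 * sin(195) = -3.8823

(-14.4889, -3.8823)


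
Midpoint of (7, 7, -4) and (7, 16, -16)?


Midpoint = ((7+7)/2, (7+16)/2, (-4+-16)/2) = (7, 11.5, -10)

(7, 11.5, -10)


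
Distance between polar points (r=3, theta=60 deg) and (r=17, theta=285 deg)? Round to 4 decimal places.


d = sqrt(r1^2 + r2^2 - 2*r1*r2*cos(t2-t1))
d = sqrt(3^2 + 17^2 - 2*3*17*cos(285-60)) = 19.2386

19.2386


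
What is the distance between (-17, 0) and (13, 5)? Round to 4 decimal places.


d = sqrt((13--17)^2 + (5-0)^2) = 30.4138

30.4138


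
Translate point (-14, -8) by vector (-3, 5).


Translation: (x+dx, y+dy) = (-14+-3, -8+5) = (-17, -3)

(-17, -3)


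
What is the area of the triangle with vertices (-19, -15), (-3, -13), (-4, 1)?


Area = |x1(y2-y3) + x2(y3-y1) + x3(y1-y2)| / 2
= |-19*(-13-1) + -3*(1--15) + -4*(-15--13)| / 2
= 113

113


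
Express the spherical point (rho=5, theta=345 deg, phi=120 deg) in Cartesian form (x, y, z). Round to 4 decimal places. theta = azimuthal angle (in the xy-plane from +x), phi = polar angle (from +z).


x = 5 * sin(120) * cos(345) = 4.1826
y = 5 * sin(120) * sin(345) = -1.1207
z = 5 * cos(120) = -2.5

(4.1826, -1.1207, -2.5)


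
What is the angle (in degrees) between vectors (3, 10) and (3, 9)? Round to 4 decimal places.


dot = 3*3 + 10*9 = 99
|u| = 10.4403, |v| = 9.4868
cos(angle) = 0.9995
angle = 1.7357 degrees

1.7357 degrees


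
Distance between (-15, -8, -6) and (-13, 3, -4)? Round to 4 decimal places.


d = sqrt((-13--15)^2 + (3--8)^2 + (-4--6)^2) = 11.3578

11.3578


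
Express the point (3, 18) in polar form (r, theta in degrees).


r = sqrt(3^2 + 18^2) = 18.2483
theta = atan2(18, 3) = 80.5377 degrees

r = 18.2483, theta = 80.5377 degrees


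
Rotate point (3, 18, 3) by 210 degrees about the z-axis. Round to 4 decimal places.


x' = 3*cos(210) - 18*sin(210) = 6.4019
y' = 3*sin(210) + 18*cos(210) = -17.0885
z' = 3

(6.4019, -17.0885, 3)


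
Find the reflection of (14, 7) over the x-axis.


Reflection across x-axis: (x, y) -> (x, -y)
(14, 7) -> (14, -7)

(14, -7)


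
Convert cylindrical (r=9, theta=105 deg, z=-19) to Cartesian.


x = 9 * cos(105) = -2.3294
y = 9 * sin(105) = 8.6933
z = -19

(-2.3294, 8.6933, -19)


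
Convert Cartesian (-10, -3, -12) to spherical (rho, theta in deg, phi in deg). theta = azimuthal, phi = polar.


rho = sqrt((-10)^2 + (-3)^2 + (-12)^2) = 15.906
theta = atan2(-3, -10) = 196.6992 deg
phi = acos(-12/15.906) = 138.9759 deg

rho = 15.906, theta = 196.6992 deg, phi = 138.9759 deg


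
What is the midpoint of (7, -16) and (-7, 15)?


Midpoint = ((7+-7)/2, (-16+15)/2) = (0, -0.5)

(0, -0.5)


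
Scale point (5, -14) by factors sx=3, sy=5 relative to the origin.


Scaling: (x*sx, y*sy) = (5*3, -14*5) = (15, -70)

(15, -70)


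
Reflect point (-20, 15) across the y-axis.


Reflection across y-axis: (x, y) -> (-x, y)
(-20, 15) -> (20, 15)

(20, 15)


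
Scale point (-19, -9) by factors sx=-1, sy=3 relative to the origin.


Scaling: (x*sx, y*sy) = (-19*-1, -9*3) = (19, -27)

(19, -27)


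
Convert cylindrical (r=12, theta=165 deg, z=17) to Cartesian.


x = 12 * cos(165) = -11.5911
y = 12 * sin(165) = 3.1058
z = 17

(-11.5911, 3.1058, 17)


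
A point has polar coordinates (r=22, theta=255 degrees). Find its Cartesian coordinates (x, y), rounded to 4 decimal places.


x = 22 * cos(255) = -5.694
y = 22 * sin(255) = -21.2504

(-5.694, -21.2504)


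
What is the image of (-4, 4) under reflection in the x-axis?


Reflection across x-axis: (x, y) -> (x, -y)
(-4, 4) -> (-4, -4)

(-4, -4)


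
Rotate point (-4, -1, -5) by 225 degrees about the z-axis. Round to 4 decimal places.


x' = -4*cos(225) - -1*sin(225) = 2.1213
y' = -4*sin(225) + -1*cos(225) = 3.5355
z' = -5

(2.1213, 3.5355, -5)


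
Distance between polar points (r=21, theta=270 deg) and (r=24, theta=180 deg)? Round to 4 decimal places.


d = sqrt(r1^2 + r2^2 - 2*r1*r2*cos(t2-t1))
d = sqrt(21^2 + 24^2 - 2*21*24*cos(180-270)) = 31.8904

31.8904


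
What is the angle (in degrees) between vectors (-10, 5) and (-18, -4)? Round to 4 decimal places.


dot = -10*-18 + 5*-4 = 160
|u| = 11.1803, |v| = 18.4391
cos(angle) = 0.7761
angle = 39.0939 degrees

39.0939 degrees


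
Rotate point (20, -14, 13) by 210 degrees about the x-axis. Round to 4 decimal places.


x' = 20
y' = -14*cos(210) - 13*sin(210) = 18.6244
z' = -14*sin(210) + 13*cos(210) = -4.2583

(20, 18.6244, -4.2583)


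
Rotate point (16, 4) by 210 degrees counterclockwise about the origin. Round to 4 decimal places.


x' = 16*cos(210) - 4*sin(210) = -11.8564
y' = 16*sin(210) + 4*cos(210) = -11.4641

(-11.8564, -11.4641)


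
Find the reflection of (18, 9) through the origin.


Reflection through origin: (x, y) -> (-x, -y)
(18, 9) -> (-18, -9)

(-18, -9)


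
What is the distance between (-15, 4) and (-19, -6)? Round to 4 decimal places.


d = sqrt((-19--15)^2 + (-6-4)^2) = 10.7703

10.7703


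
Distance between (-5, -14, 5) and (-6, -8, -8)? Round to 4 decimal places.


d = sqrt((-6--5)^2 + (-8--14)^2 + (-8-5)^2) = 14.3527

14.3527


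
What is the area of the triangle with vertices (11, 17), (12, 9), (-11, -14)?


Area = |x1(y2-y3) + x2(y3-y1) + x3(y1-y2)| / 2
= |11*(9--14) + 12*(-14-17) + -11*(17-9)| / 2
= 103.5

103.5


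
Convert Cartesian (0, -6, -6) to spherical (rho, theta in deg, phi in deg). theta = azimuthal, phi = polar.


rho = sqrt(0^2 + (-6)^2 + (-6)^2) = 8.4853
theta = atan2(-6, 0) = 270 deg
phi = acos(-6/8.4853) = 135 deg

rho = 8.4853, theta = 270 deg, phi = 135 deg


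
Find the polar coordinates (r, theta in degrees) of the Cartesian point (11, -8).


r = sqrt(11^2 + (-8)^2) = 13.6015
theta = atan2(-8, 11) = 323.9726 degrees

r = 13.6015, theta = 323.9726 degrees


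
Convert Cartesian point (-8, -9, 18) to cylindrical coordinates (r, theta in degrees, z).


r = sqrt((-8)^2 + (-9)^2) = 12.0416
theta = atan2(-9, -8) = 228.3665 deg
z = 18

r = 12.0416, theta = 228.3665 deg, z = 18


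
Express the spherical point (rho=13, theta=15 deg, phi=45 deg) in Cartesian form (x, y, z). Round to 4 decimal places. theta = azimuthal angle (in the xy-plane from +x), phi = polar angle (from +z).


x = 13 * sin(45) * cos(15) = 8.8792
y = 13 * sin(45) * sin(15) = 2.3792
z = 13 * cos(45) = 9.1924

(8.8792, 2.3792, 9.1924)


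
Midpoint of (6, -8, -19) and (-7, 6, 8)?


Midpoint = ((6+-7)/2, (-8+6)/2, (-19+8)/2) = (-0.5, -1, -5.5)

(-0.5, -1, -5.5)


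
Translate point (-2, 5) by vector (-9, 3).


Translation: (x+dx, y+dy) = (-2+-9, 5+3) = (-11, 8)

(-11, 8)


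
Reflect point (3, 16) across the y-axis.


Reflection across y-axis: (x, y) -> (-x, y)
(3, 16) -> (-3, 16)

(-3, 16)


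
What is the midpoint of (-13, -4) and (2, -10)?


Midpoint = ((-13+2)/2, (-4+-10)/2) = (-5.5, -7)

(-5.5, -7)


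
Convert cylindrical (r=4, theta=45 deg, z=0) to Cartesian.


x = 4 * cos(45) = 2.8284
y = 4 * sin(45) = 2.8284
z = 0

(2.8284, 2.8284, 0)


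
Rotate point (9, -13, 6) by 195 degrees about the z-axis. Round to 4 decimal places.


x' = 9*cos(195) - -13*sin(195) = -12.058
y' = 9*sin(195) + -13*cos(195) = 10.2277
z' = 6

(-12.058, 10.2277, 6)


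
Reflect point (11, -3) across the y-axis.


Reflection across y-axis: (x, y) -> (-x, y)
(11, -3) -> (-11, -3)

(-11, -3)


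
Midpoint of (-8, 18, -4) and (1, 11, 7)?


Midpoint = ((-8+1)/2, (18+11)/2, (-4+7)/2) = (-3.5, 14.5, 1.5)

(-3.5, 14.5, 1.5)


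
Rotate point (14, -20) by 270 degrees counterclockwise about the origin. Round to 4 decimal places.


x' = 14*cos(270) - -20*sin(270) = -20
y' = 14*sin(270) + -20*cos(270) = -14

(-20, -14)


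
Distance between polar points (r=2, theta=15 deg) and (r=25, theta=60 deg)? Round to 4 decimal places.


d = sqrt(r1^2 + r2^2 - 2*r1*r2*cos(t2-t1))
d = sqrt(2^2 + 25^2 - 2*2*25*cos(60-15)) = 23.6281

23.6281


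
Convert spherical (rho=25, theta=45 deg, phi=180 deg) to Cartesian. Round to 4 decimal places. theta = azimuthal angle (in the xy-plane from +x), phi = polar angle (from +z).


x = 25 * sin(180) * cos(45) = 0
y = 25 * sin(180) * sin(45) = 0
z = 25 * cos(180) = -25

(0, 0, -25)


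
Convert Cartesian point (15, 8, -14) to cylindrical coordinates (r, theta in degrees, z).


r = sqrt(15^2 + 8^2) = 17
theta = atan2(8, 15) = 28.0725 deg
z = -14

r = 17, theta = 28.0725 deg, z = -14


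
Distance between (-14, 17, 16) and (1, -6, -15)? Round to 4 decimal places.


d = sqrt((1--14)^2 + (-6-17)^2 + (-15-16)^2) = 41.4126

41.4126


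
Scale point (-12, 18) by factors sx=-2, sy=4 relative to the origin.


Scaling: (x*sx, y*sy) = (-12*-2, 18*4) = (24, 72)

(24, 72)


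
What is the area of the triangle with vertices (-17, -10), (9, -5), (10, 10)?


Area = |x1(y2-y3) + x2(y3-y1) + x3(y1-y2)| / 2
= |-17*(-5-10) + 9*(10--10) + 10*(-10--5)| / 2
= 192.5

192.5


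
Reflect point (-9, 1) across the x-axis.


Reflection across x-axis: (x, y) -> (x, -y)
(-9, 1) -> (-9, -1)

(-9, -1)


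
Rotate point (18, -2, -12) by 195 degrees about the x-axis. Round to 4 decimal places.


x' = 18
y' = -2*cos(195) - -12*sin(195) = -1.174
z' = -2*sin(195) + -12*cos(195) = 12.1087

(18, -1.174, 12.1087)


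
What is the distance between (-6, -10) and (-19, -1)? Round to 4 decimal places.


d = sqrt((-19--6)^2 + (-1--10)^2) = 15.8114

15.8114


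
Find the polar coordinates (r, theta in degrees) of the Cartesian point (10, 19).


r = sqrt(10^2 + 19^2) = 21.4709
theta = atan2(19, 10) = 62.2415 degrees

r = 21.4709, theta = 62.2415 degrees


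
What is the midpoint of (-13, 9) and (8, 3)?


Midpoint = ((-13+8)/2, (9+3)/2) = (-2.5, 6)

(-2.5, 6)


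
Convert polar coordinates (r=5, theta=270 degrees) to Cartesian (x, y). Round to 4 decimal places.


x = 5 * cos(270) = 0
y = 5 * sin(270) = -5

(0, -5)


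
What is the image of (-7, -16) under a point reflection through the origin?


Reflection through origin: (x, y) -> (-x, -y)
(-7, -16) -> (7, 16)

(7, 16)


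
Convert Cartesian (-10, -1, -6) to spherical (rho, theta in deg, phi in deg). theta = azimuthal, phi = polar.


rho = sqrt((-10)^2 + (-1)^2 + (-6)^2) = 11.7047
theta = atan2(-1, -10) = 185.7106 deg
phi = acos(-6/11.7047) = 120.8381 deg

rho = 11.7047, theta = 185.7106 deg, phi = 120.8381 deg


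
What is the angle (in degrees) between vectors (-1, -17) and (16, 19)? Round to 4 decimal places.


dot = -1*16 + -17*19 = -339
|u| = 17.0294, |v| = 24.8395
cos(angle) = -0.8014
angle = 143.2656 degrees

143.2656 degrees


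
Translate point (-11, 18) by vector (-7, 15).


Translation: (x+dx, y+dy) = (-11+-7, 18+15) = (-18, 33)

(-18, 33)


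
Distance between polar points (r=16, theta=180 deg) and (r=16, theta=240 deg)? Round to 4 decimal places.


d = sqrt(r1^2 + r2^2 - 2*r1*r2*cos(t2-t1))
d = sqrt(16^2 + 16^2 - 2*16*16*cos(240-180)) = 16

16


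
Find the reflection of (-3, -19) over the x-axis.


Reflection across x-axis: (x, y) -> (x, -y)
(-3, -19) -> (-3, 19)

(-3, 19)


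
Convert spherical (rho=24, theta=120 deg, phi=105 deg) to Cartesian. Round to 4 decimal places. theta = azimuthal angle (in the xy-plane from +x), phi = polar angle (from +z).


x = 24 * sin(105) * cos(120) = -11.5911
y = 24 * sin(105) * sin(120) = 20.0764
z = 24 * cos(105) = -6.2117

(-11.5911, 20.0764, -6.2117)


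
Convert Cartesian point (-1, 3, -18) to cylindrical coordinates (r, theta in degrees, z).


r = sqrt((-1)^2 + 3^2) = 3.1623
theta = atan2(3, -1) = 108.4349 deg
z = -18

r = 3.1623, theta = 108.4349 deg, z = -18


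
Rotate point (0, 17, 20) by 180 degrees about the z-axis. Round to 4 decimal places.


x' = 0*cos(180) - 17*sin(180) = 0
y' = 0*sin(180) + 17*cos(180) = -17
z' = 20

(0, -17, 20)


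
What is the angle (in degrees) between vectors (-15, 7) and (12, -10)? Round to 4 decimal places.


dot = -15*12 + 7*-10 = -250
|u| = 16.5529, |v| = 15.6205
cos(angle) = -0.9669
angle = 165.2113 degrees

165.2113 degrees


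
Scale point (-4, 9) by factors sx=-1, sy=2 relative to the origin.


Scaling: (x*sx, y*sy) = (-4*-1, 9*2) = (4, 18)

(4, 18)


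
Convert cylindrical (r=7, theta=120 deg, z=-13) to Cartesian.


x = 7 * cos(120) = -3.5
y = 7 * sin(120) = 6.0622
z = -13

(-3.5, 6.0622, -13)


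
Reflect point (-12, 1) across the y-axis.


Reflection across y-axis: (x, y) -> (-x, y)
(-12, 1) -> (12, 1)

(12, 1)


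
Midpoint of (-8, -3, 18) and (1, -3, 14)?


Midpoint = ((-8+1)/2, (-3+-3)/2, (18+14)/2) = (-3.5, -3, 16)

(-3.5, -3, 16)


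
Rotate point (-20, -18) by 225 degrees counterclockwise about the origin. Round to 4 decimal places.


x' = -20*cos(225) - -18*sin(225) = 1.4142
y' = -20*sin(225) + -18*cos(225) = 26.8701

(1.4142, 26.8701)


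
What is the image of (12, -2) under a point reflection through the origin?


Reflection through origin: (x, y) -> (-x, -y)
(12, -2) -> (-12, 2)

(-12, 2)


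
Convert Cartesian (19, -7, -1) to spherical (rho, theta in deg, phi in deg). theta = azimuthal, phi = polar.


rho = sqrt(19^2 + (-7)^2 + (-1)^2) = 20.2731
theta = atan2(-7, 19) = 339.7751 deg
phi = acos(-1/20.2731) = 92.8273 deg

rho = 20.2731, theta = 339.7751 deg, phi = 92.8273 deg


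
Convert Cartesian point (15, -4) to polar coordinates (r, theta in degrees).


r = sqrt(15^2 + (-4)^2) = 15.5242
theta = atan2(-4, 15) = 345.0686 degrees

r = 15.5242, theta = 345.0686 degrees


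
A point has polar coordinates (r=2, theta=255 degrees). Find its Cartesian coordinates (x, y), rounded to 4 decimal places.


x = 2 * cos(255) = -0.5176
y = 2 * sin(255) = -1.9319

(-0.5176, -1.9319)


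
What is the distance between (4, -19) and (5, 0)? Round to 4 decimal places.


d = sqrt((5-4)^2 + (0--19)^2) = 19.0263

19.0263


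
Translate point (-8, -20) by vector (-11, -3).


Translation: (x+dx, y+dy) = (-8+-11, -20+-3) = (-19, -23)

(-19, -23)


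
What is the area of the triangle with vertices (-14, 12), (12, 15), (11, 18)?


Area = |x1(y2-y3) + x2(y3-y1) + x3(y1-y2)| / 2
= |-14*(15-18) + 12*(18-12) + 11*(12-15)| / 2
= 40.5

40.5


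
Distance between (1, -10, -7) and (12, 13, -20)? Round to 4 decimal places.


d = sqrt((12-1)^2 + (13--10)^2 + (-20--7)^2) = 28.6182

28.6182


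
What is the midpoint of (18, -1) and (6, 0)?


Midpoint = ((18+6)/2, (-1+0)/2) = (12, -0.5)

(12, -0.5)


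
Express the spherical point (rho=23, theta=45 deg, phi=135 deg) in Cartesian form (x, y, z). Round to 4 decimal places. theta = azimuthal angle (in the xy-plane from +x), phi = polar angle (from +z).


x = 23 * sin(135) * cos(45) = 11.5
y = 23 * sin(135) * sin(45) = 11.5
z = 23 * cos(135) = -16.2635

(11.5, 11.5, -16.2635)


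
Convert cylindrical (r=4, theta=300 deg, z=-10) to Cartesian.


x = 4 * cos(300) = 2
y = 4 * sin(300) = -3.4641
z = -10

(2, -3.4641, -10)


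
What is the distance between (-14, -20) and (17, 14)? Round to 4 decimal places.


d = sqrt((17--14)^2 + (14--20)^2) = 46.0109

46.0109


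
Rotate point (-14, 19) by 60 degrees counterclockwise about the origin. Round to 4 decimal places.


x' = -14*cos(60) - 19*sin(60) = -23.4545
y' = -14*sin(60) + 19*cos(60) = -2.6244

(-23.4545, -2.6244)


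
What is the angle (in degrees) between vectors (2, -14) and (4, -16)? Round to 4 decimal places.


dot = 2*4 + -14*-16 = 232
|u| = 14.1421, |v| = 16.4924
cos(angle) = 0.9947
angle = 5.9061 degrees

5.9061 degrees


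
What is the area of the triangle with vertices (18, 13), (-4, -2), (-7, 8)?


Area = |x1(y2-y3) + x2(y3-y1) + x3(y1-y2)| / 2
= |18*(-2-8) + -4*(8-13) + -7*(13--2)| / 2
= 132.5

132.5


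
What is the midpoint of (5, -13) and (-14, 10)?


Midpoint = ((5+-14)/2, (-13+10)/2) = (-4.5, -1.5)

(-4.5, -1.5)


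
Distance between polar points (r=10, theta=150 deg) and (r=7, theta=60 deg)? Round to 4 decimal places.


d = sqrt(r1^2 + r2^2 - 2*r1*r2*cos(t2-t1))
d = sqrt(10^2 + 7^2 - 2*10*7*cos(60-150)) = 12.2066

12.2066


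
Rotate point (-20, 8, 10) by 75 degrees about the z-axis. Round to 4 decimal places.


x' = -20*cos(75) - 8*sin(75) = -12.9038
y' = -20*sin(75) + 8*cos(75) = -17.248
z' = 10

(-12.9038, -17.248, 10)


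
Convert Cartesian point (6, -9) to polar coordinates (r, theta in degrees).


r = sqrt(6^2 + (-9)^2) = 10.8167
theta = atan2(-9, 6) = 303.6901 degrees

r = 10.8167, theta = 303.6901 degrees


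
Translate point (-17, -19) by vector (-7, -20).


Translation: (x+dx, y+dy) = (-17+-7, -19+-20) = (-24, -39)

(-24, -39)


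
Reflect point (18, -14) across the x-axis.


Reflection across x-axis: (x, y) -> (x, -y)
(18, -14) -> (18, 14)

(18, 14)


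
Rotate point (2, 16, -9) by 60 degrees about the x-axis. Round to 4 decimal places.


x' = 2
y' = 16*cos(60) - -9*sin(60) = 15.7942
z' = 16*sin(60) + -9*cos(60) = 9.3564

(2, 15.7942, 9.3564)


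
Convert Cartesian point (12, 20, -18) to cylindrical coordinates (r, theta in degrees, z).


r = sqrt(12^2 + 20^2) = 23.3238
theta = atan2(20, 12) = 59.0362 deg
z = -18

r = 23.3238, theta = 59.0362 deg, z = -18


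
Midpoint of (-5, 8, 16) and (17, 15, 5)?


Midpoint = ((-5+17)/2, (8+15)/2, (16+5)/2) = (6, 11.5, 10.5)

(6, 11.5, 10.5)


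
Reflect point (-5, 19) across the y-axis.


Reflection across y-axis: (x, y) -> (-x, y)
(-5, 19) -> (5, 19)

(5, 19)


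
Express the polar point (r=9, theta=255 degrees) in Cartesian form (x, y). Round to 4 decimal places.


x = 9 * cos(255) = -2.3294
y = 9 * sin(255) = -8.6933

(-2.3294, -8.6933)


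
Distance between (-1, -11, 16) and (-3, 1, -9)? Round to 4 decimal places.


d = sqrt((-3--1)^2 + (1--11)^2 + (-9-16)^2) = 27.8029

27.8029


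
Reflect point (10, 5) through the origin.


Reflection through origin: (x, y) -> (-x, -y)
(10, 5) -> (-10, -5)

(-10, -5)


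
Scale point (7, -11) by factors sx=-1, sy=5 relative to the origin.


Scaling: (x*sx, y*sy) = (7*-1, -11*5) = (-7, -55)

(-7, -55)


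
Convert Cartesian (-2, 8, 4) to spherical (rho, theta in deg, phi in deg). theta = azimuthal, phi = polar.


rho = sqrt((-2)^2 + 8^2 + 4^2) = 9.1652
theta = atan2(8, -2) = 104.0362 deg
phi = acos(4/9.1652) = 64.1233 deg

rho = 9.1652, theta = 104.0362 deg, phi = 64.1233 deg


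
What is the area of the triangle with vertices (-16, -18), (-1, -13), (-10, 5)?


Area = |x1(y2-y3) + x2(y3-y1) + x3(y1-y2)| / 2
= |-16*(-13-5) + -1*(5--18) + -10*(-18--13)| / 2
= 157.5

157.5


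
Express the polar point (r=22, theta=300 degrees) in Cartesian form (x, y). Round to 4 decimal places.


x = 22 * cos(300) = 11
y = 22 * sin(300) = -19.0526

(11, -19.0526)


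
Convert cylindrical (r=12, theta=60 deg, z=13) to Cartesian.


x = 12 * cos(60) = 6
y = 12 * sin(60) = 10.3923
z = 13

(6, 10.3923, 13)


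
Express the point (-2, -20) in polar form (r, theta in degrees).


r = sqrt((-2)^2 + (-20)^2) = 20.0998
theta = atan2(-20, -2) = 264.2894 degrees

r = 20.0998, theta = 264.2894 degrees


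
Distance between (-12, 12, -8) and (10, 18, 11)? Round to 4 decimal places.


d = sqrt((10--12)^2 + (18-12)^2 + (11--8)^2) = 29.6816

29.6816


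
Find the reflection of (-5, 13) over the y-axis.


Reflection across y-axis: (x, y) -> (-x, y)
(-5, 13) -> (5, 13)

(5, 13)


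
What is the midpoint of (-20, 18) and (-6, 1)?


Midpoint = ((-20+-6)/2, (18+1)/2) = (-13, 9.5)

(-13, 9.5)


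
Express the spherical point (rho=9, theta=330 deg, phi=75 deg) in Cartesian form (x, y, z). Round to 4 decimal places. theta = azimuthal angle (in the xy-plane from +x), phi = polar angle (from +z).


x = 9 * sin(75) * cos(330) = 7.5286
y = 9 * sin(75) * sin(330) = -4.3467
z = 9 * cos(75) = 2.3294

(7.5286, -4.3467, 2.3294)


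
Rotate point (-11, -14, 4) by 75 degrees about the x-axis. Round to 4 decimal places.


x' = -11
y' = -14*cos(75) - 4*sin(75) = -7.4872
z' = -14*sin(75) + 4*cos(75) = -12.4877

(-11, -7.4872, -12.4877)


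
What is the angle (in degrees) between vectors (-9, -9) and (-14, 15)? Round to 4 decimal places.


dot = -9*-14 + -9*15 = -9
|u| = 12.7279, |v| = 20.5183
cos(angle) = -0.0345
angle = 91.9749 degrees

91.9749 degrees


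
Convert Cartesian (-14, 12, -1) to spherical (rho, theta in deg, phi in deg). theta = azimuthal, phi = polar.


rho = sqrt((-14)^2 + 12^2 + (-1)^2) = 18.4662
theta = atan2(12, -14) = 139.3987 deg
phi = acos(-1/18.4662) = 93.1043 deg

rho = 18.4662, theta = 139.3987 deg, phi = 93.1043 deg


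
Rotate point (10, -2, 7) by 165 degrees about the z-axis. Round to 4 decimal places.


x' = 10*cos(165) - -2*sin(165) = -9.1416
y' = 10*sin(165) + -2*cos(165) = 4.52
z' = 7

(-9.1416, 4.52, 7)


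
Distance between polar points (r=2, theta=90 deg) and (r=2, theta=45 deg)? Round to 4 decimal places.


d = sqrt(r1^2 + r2^2 - 2*r1*r2*cos(t2-t1))
d = sqrt(2^2 + 2^2 - 2*2*2*cos(45-90)) = 1.5307

1.5307


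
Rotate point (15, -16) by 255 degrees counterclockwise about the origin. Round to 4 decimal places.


x' = 15*cos(255) - -16*sin(255) = -19.3371
y' = 15*sin(255) + -16*cos(255) = -10.3478

(-19.3371, -10.3478)


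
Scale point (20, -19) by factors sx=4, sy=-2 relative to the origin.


Scaling: (x*sx, y*sy) = (20*4, -19*-2) = (80, 38)

(80, 38)


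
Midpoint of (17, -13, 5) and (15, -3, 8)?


Midpoint = ((17+15)/2, (-13+-3)/2, (5+8)/2) = (16, -8, 6.5)

(16, -8, 6.5)


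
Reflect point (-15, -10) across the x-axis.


Reflection across x-axis: (x, y) -> (x, -y)
(-15, -10) -> (-15, 10)

(-15, 10)


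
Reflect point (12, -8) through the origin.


Reflection through origin: (x, y) -> (-x, -y)
(12, -8) -> (-12, 8)

(-12, 8)


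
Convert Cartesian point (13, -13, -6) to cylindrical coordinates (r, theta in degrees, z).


r = sqrt(13^2 + (-13)^2) = 18.3848
theta = atan2(-13, 13) = 315 deg
z = -6

r = 18.3848, theta = 315 deg, z = -6


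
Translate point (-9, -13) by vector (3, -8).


Translation: (x+dx, y+dy) = (-9+3, -13+-8) = (-6, -21)

(-6, -21)


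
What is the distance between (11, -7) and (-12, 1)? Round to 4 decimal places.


d = sqrt((-12-11)^2 + (1--7)^2) = 24.3516

24.3516


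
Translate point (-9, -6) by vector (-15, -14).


Translation: (x+dx, y+dy) = (-9+-15, -6+-14) = (-24, -20)

(-24, -20)


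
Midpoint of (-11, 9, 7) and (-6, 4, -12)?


Midpoint = ((-11+-6)/2, (9+4)/2, (7+-12)/2) = (-8.5, 6.5, -2.5)

(-8.5, 6.5, -2.5)


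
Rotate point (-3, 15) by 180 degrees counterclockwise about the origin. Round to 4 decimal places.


x' = -3*cos(180) - 15*sin(180) = 3
y' = -3*sin(180) + 15*cos(180) = -15

(3, -15)


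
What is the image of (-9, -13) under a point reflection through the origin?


Reflection through origin: (x, y) -> (-x, -y)
(-9, -13) -> (9, 13)

(9, 13)


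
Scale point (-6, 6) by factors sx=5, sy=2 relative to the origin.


Scaling: (x*sx, y*sy) = (-6*5, 6*2) = (-30, 12)

(-30, 12)


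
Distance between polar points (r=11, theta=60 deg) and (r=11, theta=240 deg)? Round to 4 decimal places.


d = sqrt(r1^2 + r2^2 - 2*r1*r2*cos(t2-t1))
d = sqrt(11^2 + 11^2 - 2*11*11*cos(240-60)) = 22

22


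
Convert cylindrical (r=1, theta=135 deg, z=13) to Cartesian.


x = 1 * cos(135) = -0.7071
y = 1 * sin(135) = 0.7071
z = 13

(-0.7071, 0.7071, 13)


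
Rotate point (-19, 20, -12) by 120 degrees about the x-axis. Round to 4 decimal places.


x' = -19
y' = 20*cos(120) - -12*sin(120) = 0.3923
z' = 20*sin(120) + -12*cos(120) = 23.3205

(-19, 0.3923, 23.3205)


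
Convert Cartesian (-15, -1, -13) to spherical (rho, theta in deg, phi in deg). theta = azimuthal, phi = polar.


rho = sqrt((-15)^2 + (-1)^2 + (-13)^2) = 19.8746
theta = atan2(-1, -15) = 183.8141 deg
phi = acos(-13/19.8746) = 130.8515 deg

rho = 19.8746, theta = 183.8141 deg, phi = 130.8515 deg


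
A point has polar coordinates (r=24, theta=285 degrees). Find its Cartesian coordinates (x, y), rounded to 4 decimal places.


x = 24 * cos(285) = 6.2117
y = 24 * sin(285) = -23.1822

(6.2117, -23.1822)


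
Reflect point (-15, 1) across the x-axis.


Reflection across x-axis: (x, y) -> (x, -y)
(-15, 1) -> (-15, -1)

(-15, -1)


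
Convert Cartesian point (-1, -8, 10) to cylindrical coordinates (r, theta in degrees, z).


r = sqrt((-1)^2 + (-8)^2) = 8.0623
theta = atan2(-8, -1) = 262.875 deg
z = 10

r = 8.0623, theta = 262.875 deg, z = 10


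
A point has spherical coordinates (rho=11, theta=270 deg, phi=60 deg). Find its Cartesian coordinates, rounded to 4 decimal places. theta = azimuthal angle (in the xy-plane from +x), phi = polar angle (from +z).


x = 11 * sin(60) * cos(270) = 0
y = 11 * sin(60) * sin(270) = -9.5263
z = 11 * cos(60) = 5.5

(0, -9.5263, 5.5)


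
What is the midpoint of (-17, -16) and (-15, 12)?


Midpoint = ((-17+-15)/2, (-16+12)/2) = (-16, -2)

(-16, -2)


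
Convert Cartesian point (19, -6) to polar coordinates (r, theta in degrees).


r = sqrt(19^2 + (-6)^2) = 19.9249
theta = atan2(-6, 19) = 342.4744 degrees

r = 19.9249, theta = 342.4744 degrees


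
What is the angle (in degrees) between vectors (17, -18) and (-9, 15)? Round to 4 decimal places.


dot = 17*-9 + -18*15 = -423
|u| = 24.7588, |v| = 17.4929
cos(angle) = -0.9767
angle = 167.6003 degrees

167.6003 degrees


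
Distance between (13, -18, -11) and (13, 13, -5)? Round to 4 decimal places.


d = sqrt((13-13)^2 + (13--18)^2 + (-5--11)^2) = 31.5753

31.5753


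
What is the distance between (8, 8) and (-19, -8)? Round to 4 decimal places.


d = sqrt((-19-8)^2 + (-8-8)^2) = 31.3847

31.3847


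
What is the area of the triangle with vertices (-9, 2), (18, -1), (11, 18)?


Area = |x1(y2-y3) + x2(y3-y1) + x3(y1-y2)| / 2
= |-9*(-1-18) + 18*(18-2) + 11*(2--1)| / 2
= 246

246


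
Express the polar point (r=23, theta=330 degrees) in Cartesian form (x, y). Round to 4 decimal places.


x = 23 * cos(330) = 19.9186
y = 23 * sin(330) = -11.5

(19.9186, -11.5)


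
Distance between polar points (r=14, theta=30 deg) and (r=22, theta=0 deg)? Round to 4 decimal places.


d = sqrt(r1^2 + r2^2 - 2*r1*r2*cos(t2-t1))
d = sqrt(14^2 + 22^2 - 2*14*22*cos(0-30)) = 12.1049

12.1049


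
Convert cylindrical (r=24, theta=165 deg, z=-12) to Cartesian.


x = 24 * cos(165) = -23.1822
y = 24 * sin(165) = 6.2117
z = -12

(-23.1822, 6.2117, -12)


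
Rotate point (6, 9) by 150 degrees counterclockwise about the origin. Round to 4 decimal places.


x' = 6*cos(150) - 9*sin(150) = -9.6962
y' = 6*sin(150) + 9*cos(150) = -4.7942

(-9.6962, -4.7942)


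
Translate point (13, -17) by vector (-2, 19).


Translation: (x+dx, y+dy) = (13+-2, -17+19) = (11, 2)

(11, 2)


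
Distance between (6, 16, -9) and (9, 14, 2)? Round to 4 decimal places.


d = sqrt((9-6)^2 + (14-16)^2 + (2--9)^2) = 11.5758

11.5758


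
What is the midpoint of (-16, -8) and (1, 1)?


Midpoint = ((-16+1)/2, (-8+1)/2) = (-7.5, -3.5)

(-7.5, -3.5)


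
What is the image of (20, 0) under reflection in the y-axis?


Reflection across y-axis: (x, y) -> (-x, y)
(20, 0) -> (-20, 0)

(-20, 0)


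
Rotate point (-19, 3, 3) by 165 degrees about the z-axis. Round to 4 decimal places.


x' = -19*cos(165) - 3*sin(165) = 17.5761
y' = -19*sin(165) + 3*cos(165) = -7.8153
z' = 3

(17.5761, -7.8153, 3)


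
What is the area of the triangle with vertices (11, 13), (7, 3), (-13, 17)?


Area = |x1(y2-y3) + x2(y3-y1) + x3(y1-y2)| / 2
= |11*(3-17) + 7*(17-13) + -13*(13-3)| / 2
= 128

128


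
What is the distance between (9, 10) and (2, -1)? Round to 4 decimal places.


d = sqrt((2-9)^2 + (-1-10)^2) = 13.0384

13.0384


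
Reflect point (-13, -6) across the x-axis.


Reflection across x-axis: (x, y) -> (x, -y)
(-13, -6) -> (-13, 6)

(-13, 6)


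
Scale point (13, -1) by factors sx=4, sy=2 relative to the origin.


Scaling: (x*sx, y*sy) = (13*4, -1*2) = (52, -2)

(52, -2)


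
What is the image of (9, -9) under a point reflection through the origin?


Reflection through origin: (x, y) -> (-x, -y)
(9, -9) -> (-9, 9)

(-9, 9)


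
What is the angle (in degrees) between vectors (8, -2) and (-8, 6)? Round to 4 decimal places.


dot = 8*-8 + -2*6 = -76
|u| = 8.2462, |v| = 10
cos(angle) = -0.9216
angle = 157.1663 degrees

157.1663 degrees


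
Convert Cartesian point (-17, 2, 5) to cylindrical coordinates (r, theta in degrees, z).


r = sqrt((-17)^2 + 2^2) = 17.1172
theta = atan2(2, -17) = 173.2902 deg
z = 5

r = 17.1172, theta = 173.2902 deg, z = 5


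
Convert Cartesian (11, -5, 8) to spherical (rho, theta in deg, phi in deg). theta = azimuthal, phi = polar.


rho = sqrt(11^2 + (-5)^2 + 8^2) = 14.4914
theta = atan2(-5, 11) = 335.556 deg
phi = acos(8/14.4914) = 56.4921 deg

rho = 14.4914, theta = 335.556 deg, phi = 56.4921 deg


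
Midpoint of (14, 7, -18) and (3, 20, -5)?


Midpoint = ((14+3)/2, (7+20)/2, (-18+-5)/2) = (8.5, 13.5, -11.5)

(8.5, 13.5, -11.5)


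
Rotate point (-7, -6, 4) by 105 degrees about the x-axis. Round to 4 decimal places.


x' = -7
y' = -6*cos(105) - 4*sin(105) = -2.3108
z' = -6*sin(105) + 4*cos(105) = -6.8308

(-7, -2.3108, -6.8308)


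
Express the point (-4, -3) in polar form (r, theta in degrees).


r = sqrt((-4)^2 + (-3)^2) = 5
theta = atan2(-3, -4) = 216.8699 degrees

r = 5, theta = 216.8699 degrees


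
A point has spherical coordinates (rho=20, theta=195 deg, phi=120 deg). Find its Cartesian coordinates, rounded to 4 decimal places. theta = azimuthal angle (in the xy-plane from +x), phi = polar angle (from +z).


x = 20 * sin(120) * cos(195) = -16.7303
y = 20 * sin(120) * sin(195) = -4.4829
z = 20 * cos(120) = -10

(-16.7303, -4.4829, -10)


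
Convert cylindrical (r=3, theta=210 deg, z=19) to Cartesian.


x = 3 * cos(210) = -2.5981
y = 3 * sin(210) = -1.5
z = 19

(-2.5981, -1.5, 19)


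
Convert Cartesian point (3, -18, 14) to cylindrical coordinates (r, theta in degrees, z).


r = sqrt(3^2 + (-18)^2) = 18.2483
theta = atan2(-18, 3) = 279.4623 deg
z = 14

r = 18.2483, theta = 279.4623 deg, z = 14


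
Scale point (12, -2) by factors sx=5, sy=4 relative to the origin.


Scaling: (x*sx, y*sy) = (12*5, -2*4) = (60, -8)

(60, -8)


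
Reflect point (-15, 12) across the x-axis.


Reflection across x-axis: (x, y) -> (x, -y)
(-15, 12) -> (-15, -12)

(-15, -12)


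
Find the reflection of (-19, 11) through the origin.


Reflection through origin: (x, y) -> (-x, -y)
(-19, 11) -> (19, -11)

(19, -11)


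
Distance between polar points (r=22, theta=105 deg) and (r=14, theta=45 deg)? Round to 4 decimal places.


d = sqrt(r1^2 + r2^2 - 2*r1*r2*cos(t2-t1))
d = sqrt(22^2 + 14^2 - 2*22*14*cos(45-105)) = 19.2873

19.2873


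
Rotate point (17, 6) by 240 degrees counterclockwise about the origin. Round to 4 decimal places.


x' = 17*cos(240) - 6*sin(240) = -3.3038
y' = 17*sin(240) + 6*cos(240) = -17.7224

(-3.3038, -17.7224)


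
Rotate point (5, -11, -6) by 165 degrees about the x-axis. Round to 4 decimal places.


x' = 5
y' = -11*cos(165) - -6*sin(165) = 12.1781
z' = -11*sin(165) + -6*cos(165) = 2.9485

(5, 12.1781, 2.9485)


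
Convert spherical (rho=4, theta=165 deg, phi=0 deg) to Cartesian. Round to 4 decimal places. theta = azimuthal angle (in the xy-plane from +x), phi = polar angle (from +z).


x = 4 * sin(0) * cos(165) = 0
y = 4 * sin(0) * sin(165) = 0
z = 4 * cos(0) = 4

(0, 0, 4)


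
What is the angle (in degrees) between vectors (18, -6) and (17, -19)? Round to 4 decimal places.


dot = 18*17 + -6*-19 = 420
|u| = 18.9737, |v| = 25.4951
cos(angle) = 0.8682
angle = 29.7449 degrees

29.7449 degrees


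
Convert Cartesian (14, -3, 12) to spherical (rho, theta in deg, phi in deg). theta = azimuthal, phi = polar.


rho = sqrt(14^2 + (-3)^2 + 12^2) = 18.6815
theta = atan2(-3, 14) = 347.9052 deg
phi = acos(12/18.6815) = 50.0331 deg

rho = 18.6815, theta = 347.9052 deg, phi = 50.0331 deg


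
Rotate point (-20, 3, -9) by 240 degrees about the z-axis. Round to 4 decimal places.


x' = -20*cos(240) - 3*sin(240) = 12.5981
y' = -20*sin(240) + 3*cos(240) = 15.8205
z' = -9

(12.5981, 15.8205, -9)


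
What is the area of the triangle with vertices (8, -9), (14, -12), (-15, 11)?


Area = |x1(y2-y3) + x2(y3-y1) + x3(y1-y2)| / 2
= |8*(-12-11) + 14*(11--9) + -15*(-9--12)| / 2
= 25.5

25.5


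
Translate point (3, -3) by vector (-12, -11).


Translation: (x+dx, y+dy) = (3+-12, -3+-11) = (-9, -14)

(-9, -14)


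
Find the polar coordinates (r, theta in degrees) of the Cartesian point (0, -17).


r = sqrt(0^2 + (-17)^2) = 17
theta = atan2(-17, 0) = 270 degrees

r = 17, theta = 270 degrees


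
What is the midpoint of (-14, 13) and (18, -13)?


Midpoint = ((-14+18)/2, (13+-13)/2) = (2, 0)

(2, 0)


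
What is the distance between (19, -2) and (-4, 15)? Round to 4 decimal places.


d = sqrt((-4-19)^2 + (15--2)^2) = 28.6007

28.6007


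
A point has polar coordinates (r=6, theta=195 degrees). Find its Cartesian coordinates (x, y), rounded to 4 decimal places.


x = 6 * cos(195) = -5.7956
y = 6 * sin(195) = -1.5529

(-5.7956, -1.5529)


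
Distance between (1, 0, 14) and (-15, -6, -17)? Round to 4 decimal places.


d = sqrt((-15-1)^2 + (-6-0)^2 + (-17-14)^2) = 35.3977

35.3977
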